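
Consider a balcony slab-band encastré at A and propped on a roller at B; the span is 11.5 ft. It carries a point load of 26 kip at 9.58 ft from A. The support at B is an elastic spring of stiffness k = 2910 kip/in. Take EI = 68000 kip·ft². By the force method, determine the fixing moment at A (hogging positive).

M_A = 25.12 kip·ft

Remove the prop at B; the released (primary) structure is a cantilever built in at A.
Primary-structure tip deflection at B by superposition:
  point load 26 at a = 9.58: Pa²(3L − a)/(6EI) = 9911/EI
Tip deflection under a unit load at B: L³/(3EI) = 507/EI.
With EI = 68000 kip·ft²: δ_0 = 0.14574 ft and δ_{BB} = 0.007455 ft/kip.
Compatibility — the spring shortens by R_B/k under the reaction it provides: δ_0 − R_B·δ_{BB} = R_B/k. With 1/k = 1/(2910×12) ft/kip = 0.000029 ft/kip, R_B = δ_0 / (δ_{BB} + 1/k) = 0.14574 / (0.007455 + 0.000029) = 19.47 kip.
Moment equilibrium about A: M_A = Σ(load moments about A) − R_B·L = 249.1 − 19.47×11.5 = 25.12 kip·ft.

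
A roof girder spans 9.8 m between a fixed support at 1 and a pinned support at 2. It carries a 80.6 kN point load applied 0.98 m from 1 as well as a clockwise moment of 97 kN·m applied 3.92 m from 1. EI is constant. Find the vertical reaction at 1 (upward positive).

R_1 = 69.93 kN

Choose R_2 as the redundant. The primary structure is the cantilever fixed at 1.
Deflection at 2 on the released cantilever, summing each load's contribution:
  point load 80.6 at a = 0.98: Pa²(3L − a)/(6EI) = 366.7/EI
  clockwise couple 97 at a = 3.92: M₀a(2L − a)/(2EI) = 2981/EI
  δ_0 = 3348/EI
Tip deflection under a unit load at 2: L³/(3EI) = 313.7/EI.
Compatibility at 2: δ_0 − R_2·δ_{22} = 0, so R_2 = 3348/313.7 = 10.67 kN.
Vertical equilibrium: R_1 = ΣP − R_2 = 80.6 − 10.67 = 69.93 kN.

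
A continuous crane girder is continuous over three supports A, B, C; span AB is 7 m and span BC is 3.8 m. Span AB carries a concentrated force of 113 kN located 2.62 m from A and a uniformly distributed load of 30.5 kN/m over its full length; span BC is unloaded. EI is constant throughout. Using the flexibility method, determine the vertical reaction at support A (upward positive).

R_A = 148.4 kN

Release continuity at B by inserting a hinge; the redundant is the internal moment M_B. The primary structure is two simply-supported spans AB and BC.
Rotations at B on the released spans (each span's end-slope, ×1/EI):
  span AB: point load 113 at a = 2.62: Pab(L + a)/(6LEI) = 297/EI
  span AB: UDL 30.5: wL³/(24EI) = 435.9/EI
  relative rotation θ_0 = (732.9 + 0)/EI = 732.9/EI
A unit hogging moment at B produces rotation L₁/(3EI) + L₂/(3EI) = 3.6/EI.
Slope continuity at B: θ_0 = M_B·3.6/EI, so M_B = 732.9/3.6 = 203.6 kN·m (hogging).
Span AB, ΣM about A with M_B applied at B: R_B^{AB}·7 = 1043 + 203.6, so R_B^{AB} = 178.1 kN and R_A = 326.5 − 178.1 = 148.4 kN.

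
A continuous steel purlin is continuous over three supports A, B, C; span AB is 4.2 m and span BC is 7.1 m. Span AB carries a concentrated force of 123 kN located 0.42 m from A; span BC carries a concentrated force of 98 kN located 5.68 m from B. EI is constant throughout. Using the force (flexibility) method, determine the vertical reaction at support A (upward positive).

R_A = 98.44 kN

Take M_B as the redundant. Released structure: two simple spans AB and BC with a hinge at B.
End slopes at the hinge B, treating each span as simply supported:
  span AB: point load 123 at a = 0.42: Pab(L + a)/(6LEI) = 35.8/EI
  span BC: point load 98 at a = 5.68: Pab(L + b)/(6LEI) = 158.1/EI
  relative rotation θ_0 = (35.8 + 158.1)/EI = 193.9/EI
A unit hogging moment at B produces rotation L₁/(3EI) + L₂/(3EI) = 3.767/EI.
Compatibility: M_B·(L₁+L₂)/(3EI) = θ_0, giving M_B = 51.47 kN·m (hogging).
Span AB, ΣM about A with M_B applied at B: R_B^{AB}·4.2 = 51.66 + 51.47, so R_B^{AB} = 24.56 kN and R_A = 123 − 24.56 = 98.44 kN.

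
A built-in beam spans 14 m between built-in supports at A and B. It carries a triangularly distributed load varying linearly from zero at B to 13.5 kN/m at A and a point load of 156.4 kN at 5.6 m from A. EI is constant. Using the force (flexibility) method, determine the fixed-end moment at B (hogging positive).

M_B = 298.4 kN·m

Take the two fixed-end moments M_A, M_B as redundants; the released structure is the simple span AB.
On the primary (simply-supported) span, the end slopes from the loading are:
  at A: triangular load, peak 13.5: w₀L³/(45EI) = 823.2/EI
  at B: triangular load, peak 13.5: 7w₀L³/(360EI) = 720.3/EI
  at A: point load 156.4 at a = 5.6: Pab(L + b)/(6LEI) = 1962/EI
  at B: point load 156.4 at a = 5.6: Pab(L + a)/(6LEI) = 1717/EI
  θ_A0 = 2785/EI,  θ_B0 = 2437/EI
Flexibility coefficients: a unit moment at one end gives L/(3EI) there and L/(6EI) at the far end, so f₁₁ = f₂₂ = 4.667/EI and f₁₂ = f₂₁ = 2.333/EI.
Compatibility — zero rotation at each built-in end:
  4.667 M_A + 2.333 M_B = 2785
  2.333 M_A + 4.667 M_B = 2437
Solving the pair gives M_A = 447.6 kN·m and M_B = 298.4 kN·m (hogging).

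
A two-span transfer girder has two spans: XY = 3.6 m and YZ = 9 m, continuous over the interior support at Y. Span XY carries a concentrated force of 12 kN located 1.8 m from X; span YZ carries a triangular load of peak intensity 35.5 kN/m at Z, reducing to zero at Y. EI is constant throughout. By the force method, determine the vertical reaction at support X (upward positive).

R_X = -27.92 kN

Release continuity at Y by inserting a hinge; the redundant is the internal moment M_Y. The primary structure is two simply-supported spans XY and YZ.
End slopes at the hinge Y, treating each span as simply supported:
  span XY: point load 12 at a = 1.8: Pab(L + a)/(6LEI) = 9.72/EI
  span YZ: triangular load, peak 35.5: 7w₀L³/(360EI) = 503.2/EI
  relative rotation θ_0 = (9.72 + 503.2)/EI = 512.9/EI
A unit hogging moment at Y produces rotation L₁/(3EI) + L₂/(3EI) = 4.2/EI.
Slope continuity at Y: θ_0 = M_Y·4.2/EI, so M_Y = 512.9/4.2 = 122.1 kN·m (hogging).
Span XY, ΣM about X with M_Y applied at Y: R_Y^{XY}·3.6 = 21.6 + 122.1, so R_Y^{XY} = 39.92 kN and R_X = 12 − 39.92 = -27.92 kN.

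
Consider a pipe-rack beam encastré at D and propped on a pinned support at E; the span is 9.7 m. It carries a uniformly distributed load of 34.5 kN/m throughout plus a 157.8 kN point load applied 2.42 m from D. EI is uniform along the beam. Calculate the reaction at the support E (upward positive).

Take the reaction at E as the redundant and release it; the primary structure is a cantilever fixed at D.
Free-end deflection of the primary structure under the applied loading (downward +):
  UDL 34.5: wL⁴/(8EI) = 38178/EI
  point load 157.8 at a = 2.42: Pa²(3L − a)/(6EI) = 4109/EI
  δ_0 = 42288/EI
Flexibility coefficient — unit upward force at E: δ_{EE} = L³/(3EI) = 304.2/EI.
The prop prevents deflection at E: R_E = δ_0/δ_{EE} = 42288/304.2 = 139 kN.

R_E = 139 kN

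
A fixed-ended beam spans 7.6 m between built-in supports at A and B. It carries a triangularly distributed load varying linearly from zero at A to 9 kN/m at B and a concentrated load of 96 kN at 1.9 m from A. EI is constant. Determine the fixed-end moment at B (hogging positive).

M_B = 60.19 kN·m

Release both end moments; the primary structure is a simply-supported span AB with redundants M_A and M_B.
End rotations of the released simple span under the applied load (×1/EI):
  at A: triangular load, peak 9: 7w₀L³/(360EI) = 76.82/EI
  at B: triangular load, peak 9: w₀L³/(45EI) = 87.8/EI
  at A: point load 96 at a = 1.9: Pab(L + b)/(6LEI) = 303.2/EI
  at B: point load 96 at a = 1.9: Pab(L + a)/(6LEI) = 216.6/EI
  θ_A0 = 380.1/EI,  θ_B0 = 304.4/EI
Flexibility coefficients: a unit moment at one end gives L/(3EI) there and L/(6EI) at the far end, so f₁₁ = f₂₂ = 2.533/EI and f₁₂ = f₂₁ = 1.267/EI.
Compatibility — zero rotation at each built-in end:
  2.533 M_A + 1.267 M_B = 380.1
  1.267 M_A + 2.533 M_B = 304.4
Solving the pair gives M_A = 119.9 kN·m and M_B = 60.19 kN·m (hogging).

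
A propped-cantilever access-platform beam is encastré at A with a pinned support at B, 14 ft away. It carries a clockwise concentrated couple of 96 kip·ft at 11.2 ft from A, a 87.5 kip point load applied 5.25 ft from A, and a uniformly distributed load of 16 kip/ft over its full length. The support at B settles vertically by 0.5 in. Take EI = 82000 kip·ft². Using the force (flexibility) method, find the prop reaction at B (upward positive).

R_B = 106.3 kip

Choose R_B as the redundant. The primary structure is the cantilever fixed at A.
Free-end deflection of the primary structure under the applied loading (downward +):
  clockwise couple 96 at a = 11.2: M₀a(2L − a)/(2EI) = 9032/EI
  point load 87.5 at a = 5.25: Pa²(3L − a)/(6EI) = 14772/EI
  UDL 16: wL⁴/(8EI) = 76832/EI
  δ_0 = 100635/EI
Tip deflection under a unit load at B: L³/(3EI) = 914.7/EI.
With EI = 82000 kip·ft²: δ_0 = 1.2273 ft and δ_{BB} = 0.011154 ft/kip.
Compatibility — the beam at B must follow the support down by 0.04167 ft: δ_0 − R_B·δ_{BB} = 0.04167, so R_B = (1.2273 − 0.04167)/0.011154 = 106.3 kip.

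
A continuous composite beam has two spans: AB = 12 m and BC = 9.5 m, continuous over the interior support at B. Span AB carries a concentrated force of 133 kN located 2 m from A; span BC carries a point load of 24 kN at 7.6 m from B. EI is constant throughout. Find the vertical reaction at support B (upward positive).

Insert a hinge at B; M_B is the redundant, and each span becomes simply supported.
Discontinuity in slope at B on the released structure — sum the simple-span end rotations:
  span AB: point load 133 at a = 2: Pab(L + a)/(6LEI) = 517.2/EI
  span BC: point load 24 at a = 7.6: Pab(L + b)/(6LEI) = 69.31/EI
  relative rotation θ_0 = (517.2 + 69.31)/EI = 586.5/EI
A unit hogging moment at B produces rotation L₁/(3EI) + L₂/(3EI) = 7.167/EI.
Compatibility: M_B·(L₁+L₂)/(3EI) = θ_0, giving M_B = 81.84 kN·m (hogging).
Span AB, ΣM about A with M_B applied at B: R_B^{AB}·12 = 266 + 81.84, so R_B^{AB} = 28.99 kN and R_A = 133 − 28.99 = 104 kN.
Span BC, ΣM about C: R_B^{BC}·9.5 = 45.6 + 81.84, so R_B^{BC} = 13.41 kN and R_C = 24 − 13.41 = 10.59 kN.
R_B = 28.99 + 13.41 = 42.4 kN.

R_B = 42.4 kN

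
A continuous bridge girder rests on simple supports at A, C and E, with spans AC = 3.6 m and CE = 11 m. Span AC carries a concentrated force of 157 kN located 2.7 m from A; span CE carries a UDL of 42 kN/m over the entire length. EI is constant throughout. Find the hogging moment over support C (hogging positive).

Insert a hinge at C; M_C is the redundant, and each span becomes simply supported.
Discontinuity in slope at C on the released structure — sum the simple-span end rotations:
  span AC: point load 157 at a = 2.7: Pab(L + a)/(6LEI) = 111.3/EI
  span CE: UDL 42: wL³/(24EI) = 2329/EI
  relative rotation θ_0 = (111.3 + 2329)/EI = 2441/EI
A unit hogging moment at C produces rotation L₁/(3EI) + L₂/(3EI) = 4.867/EI.
Slope continuity at C: θ_0 = M_C·4.867/EI, so M_C = 2441/4.867 = 501.5 kN·m (hogging).

M_C = 501.5 kN·m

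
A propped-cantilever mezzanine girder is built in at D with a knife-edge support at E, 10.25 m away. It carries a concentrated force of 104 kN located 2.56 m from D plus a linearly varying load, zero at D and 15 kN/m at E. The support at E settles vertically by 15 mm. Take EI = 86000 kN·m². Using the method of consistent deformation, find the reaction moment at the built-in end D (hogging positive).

Choose R_E as the redundant. The primary structure is the cantilever fixed at D.
Free-end deflection of the primary structure under the applied loading (downward +):
  point load 104 at a = 2.56: Pa²(3L − a)/(6EI) = 3202/EI
  triangular load, peak 15 at the free end: 11w₀L⁴/(120EI) = 15177/EI
  δ_0 = 18380/EI
Tip deflection under a unit load at E: L³/(3EI) = 359/EI.
With EI = 86000 kN·m²: δ_0 = 0.21372 m and δ_{EE} = 0.004174 m/kN.
Compatibility — the beam at E must follow the support down by 0.015 m: δ_0 − R_E·δ_{EE} = 0.015, so R_E = (0.21372 − 0.015)/0.004174 = 47.61 kN.
Moment equilibrium about D: M_D = Σ(load moments about D) − R_E·L = 791.6 − 47.61×10.25 = 303.6 kN·m.

M_D = 303.6 kN·m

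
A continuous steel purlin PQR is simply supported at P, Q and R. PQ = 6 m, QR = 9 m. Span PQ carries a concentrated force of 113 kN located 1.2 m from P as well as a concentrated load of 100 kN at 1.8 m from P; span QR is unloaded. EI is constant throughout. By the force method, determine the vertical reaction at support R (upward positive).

Insert a hinge at Q; M_Q is the redundant, and each span becomes simply supported.
Discontinuity in slope at Q on the released structure — sum the simple-span end rotations:
  span PQ: point load 113 at a = 1.2: Pab(L + a)/(6LEI) = 130.2/EI
  span PQ: point load 100 at a = 1.8: Pab(L + a)/(6LEI) = 163.8/EI
  relative rotation θ_0 = (294 + 0)/EI = 294/EI
A unit hogging moment at Q produces rotation L₁/(3EI) + L₂/(3EI) = 5/EI.
Compatibility: M_Q·(L₁+L₂)/(3EI) = θ_0, giving M_Q = 58.8 kN·m (hogging).
Span QR, ΣM about R: R_Q^{QR}·9 = 0 + 58.8, so R_Q^{QR} = 6.533 kN and R_R = 0 − 6.533 = -6.533 kN.

R_R = -6.533 kN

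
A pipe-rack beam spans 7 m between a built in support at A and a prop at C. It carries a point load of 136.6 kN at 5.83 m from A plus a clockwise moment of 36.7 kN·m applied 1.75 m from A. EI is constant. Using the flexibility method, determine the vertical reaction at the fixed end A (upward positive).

R_A = 30.49 kN

Choose R_C as the redundant. The primary structure is the cantilever fixed at A.
Free-end deflection of the primary structure under the applied loading (downward +):
  point load 136.6 at a = 5.83: Pa²(3L − a)/(6EI) = 11739/EI
  clockwise couple 36.7 at a = 1.75: M₀a(2L − a)/(2EI) = 393.4/EI
  δ_0 = 12132/EI
Tip deflection under a unit load at C: L³/(3EI) = 114.3/EI.
Compatibility at C: δ_0 − R_C·δ_{CC} = 0, so R_C = 12132/114.3 = 106.1 kN.
Vertical equilibrium: R_A = ΣP − R_C = 136.6 − 106.1 = 30.49 kN.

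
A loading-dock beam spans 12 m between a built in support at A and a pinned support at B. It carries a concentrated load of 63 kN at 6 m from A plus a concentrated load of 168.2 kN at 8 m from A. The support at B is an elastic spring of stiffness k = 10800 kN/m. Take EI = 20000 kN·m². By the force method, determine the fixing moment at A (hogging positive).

Take the reaction at B as the redundant and release it; the primary structure is a cantilever fixed at A.
Deflection at B on the released cantilever, summing each load's contribution:
  point load 63 at a = 6: Pa²(3L − a)/(6EI) = 11340/EI
  point load 168.2 at a = 8: Pa²(3L − a)/(6EI) = 50236/EI
  δ_0 = 61576/EI
Flexibility coefficient — unit upward force at B: δ_{BB} = L³/(3EI) = 576/EI.
With EI = 20000 kN·m²: δ_0 = 3.0788 m and δ_{BB} = 0.0288 m/kN.
Compatibility — the spring shortens by R_B/k under the reaction it provides: δ_0 − R_B·δ_{BB} = R_B/k. With 1/k = 0.000093 m/kN, R_B = δ_0 / (δ_{BB} + 1/k) = 3.0788 / (0.0288 + 0.000093) = 106.6 kN.
Moment equilibrium about A: M_A = Σ(load moments about A) − R_B·L = 1724 − 106.6×12 = 444.9 kN·m.

M_A = 444.9 kN·m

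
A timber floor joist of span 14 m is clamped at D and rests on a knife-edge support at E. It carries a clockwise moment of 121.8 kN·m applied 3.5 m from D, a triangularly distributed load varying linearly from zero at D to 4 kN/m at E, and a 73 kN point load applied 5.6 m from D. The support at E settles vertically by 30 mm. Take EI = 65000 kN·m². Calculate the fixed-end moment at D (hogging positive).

M_D = 313.7 kN·m

Take the reaction at E as the redundant and release it; the primary structure is a cantilever fixed at D.
Deflection at E on the released cantilever, summing each load's contribution:
  clockwise couple 121.8 at a = 3.5: M₀a(2L − a)/(2EI) = 5222/EI
  triangular load, peak 4 at the free end: 11w₀L⁴/(120EI) = 14086/EI
  point load 73 at a = 5.6: Pa²(3L − a)/(6EI) = 13888/EI
  δ_0 = 33196/EI
Flexibility coefficient — unit upward force at E: δ_{EE} = L³/(3EI) = 914.7/EI.
With EI = 65000 kN·m²: δ_0 = 0.51071 m and δ_{EE} = 0.014072 m/kN.
Compatibility — the beam at E must follow the support down by 0.03 m: δ_0 − R_E·δ_{EE} = 0.03, so R_E = (0.51071 − 0.03)/0.014072 = 34.16 kN.
Moment equilibrium about D: M_D = Σ(load moments about D) − R_E·L = 791.9 − 34.16×14 = 313.7 kN·m.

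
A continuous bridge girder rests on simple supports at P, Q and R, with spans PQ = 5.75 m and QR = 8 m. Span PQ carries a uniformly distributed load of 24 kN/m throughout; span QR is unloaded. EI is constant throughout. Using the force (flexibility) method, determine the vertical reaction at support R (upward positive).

R_R = -5.185 kN

Take M_Q as the redundant. Released structure: two simple spans PQ and QR with a hinge at Q.
End slopes at the hinge Q, treating each span as simply supported:
  span PQ: UDL 24: wL³/(24EI) = 190.1/EI
  relative rotation θ_0 = (190.1 + 0)/EI = 190.1/EI
A unit hogging moment at Q produces rotation L₁/(3EI) + L₂/(3EI) = 4.583/EI.
Compatibility: M_Q·(L₁+L₂)/(3EI) = θ_0, giving M_Q = 41.48 kN·m (hogging).
Span QR, ΣM about R: R_Q^{QR}·8 = 0 + 41.48, so R_Q^{QR} = 5.185 kN and R_R = 0 − 5.185 = -5.185 kN.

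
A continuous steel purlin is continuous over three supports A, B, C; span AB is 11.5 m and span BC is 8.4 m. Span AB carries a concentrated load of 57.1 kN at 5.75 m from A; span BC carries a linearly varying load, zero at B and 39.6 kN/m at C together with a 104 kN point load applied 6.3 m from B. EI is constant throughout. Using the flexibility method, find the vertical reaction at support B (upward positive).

R_B = 147.7 kN

Take M_B as the redundant. Released structure: two simple spans AB and BC with a hinge at B.
End slopes at the hinge B, treating each span as simply supported:
  span AB: point load 57.1 at a = 5.75: Pab(L + a)/(6LEI) = 472/EI
  span BC: triangular load, peak 39.6: 7w₀L³/(360EI) = 456.4/EI
  span BC: point load 104 at a = 6.3: Pab(L + b)/(6LEI) = 286.6/EI
  relative rotation θ_0 = (472 + 743)/EI = 1215/EI
A unit hogging moment at B produces rotation L₁/(3EI) + L₂/(3EI) = 6.633/EI.
Compatibility: M_B·(L₁+L₂)/(3EI) = θ_0, giving M_B = 183.2 kN·m (hogging).
Span AB, ΣM about A with M_B applied at B: R_B^{AB}·11.5 = 328.3 + 183.2, so R_B^{AB} = 44.48 kN and R_A = 57.1 − 44.48 = 12.62 kN.
Span BC, ΣM about C: R_B^{BC}·8.4 = 684.1 + 183.2, so R_B^{BC} = 103.2 kN and R_C = 270.3 − 103.2 = 167.1 kN.
R_B = 44.48 + 103.2 = 147.7 kN.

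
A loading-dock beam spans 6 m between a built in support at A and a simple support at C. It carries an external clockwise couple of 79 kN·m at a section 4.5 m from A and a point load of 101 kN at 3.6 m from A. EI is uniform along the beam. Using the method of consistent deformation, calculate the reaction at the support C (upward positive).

Release the roller at C. Primary structure: cantilever fixed at A.
Free-end deflection of the primary structure under the applied loading (downward +):
  clockwise couple 79 at a = 4.5: M₀a(2L − a)/(2EI) = 1333/EI
  point load 101 at a = 3.6: Pa²(3L − a)/(6EI) = 3142/EI
  δ_0 = 4475/EI
Flexibility coefficient — unit upward force at C: δ_{CC} = L³/(3EI) = 72/EI.
Compatibility at C: δ_0 − R_C·δ_{CC} = 0, so R_C = 4475/72 = 62.15 kN.

R_C = 62.15 kN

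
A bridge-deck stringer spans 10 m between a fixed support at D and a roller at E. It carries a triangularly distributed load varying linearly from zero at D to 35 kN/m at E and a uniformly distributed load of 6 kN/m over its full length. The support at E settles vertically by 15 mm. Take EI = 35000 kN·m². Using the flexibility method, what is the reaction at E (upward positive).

R_E = 117.2 kN

Take the reaction at E as the redundant and release it; the primary structure is a cantilever fixed at D.
Downward deflection at the released point E due to the loads:
  triangular load, peak 35 at the free end: 11w₀L⁴/(120EI) = 32083/EI
  UDL 6: wL⁴/(8EI) = 7500/EI
  δ_0 = 39583/EI
Flexibility coefficient — unit upward force at E: δ_{EE} = L³/(3EI) = 333.3/EI.
With EI = 35000 kN·m²: δ_0 = 1.131 m and δ_{EE} = 0.009524 m/kN.
Compatibility — the beam at E must follow the support down by 0.015 m: δ_0 − R_E·δ_{EE} = 0.015, so R_E = (1.131 − 0.015)/0.009524 = 117.2 kN.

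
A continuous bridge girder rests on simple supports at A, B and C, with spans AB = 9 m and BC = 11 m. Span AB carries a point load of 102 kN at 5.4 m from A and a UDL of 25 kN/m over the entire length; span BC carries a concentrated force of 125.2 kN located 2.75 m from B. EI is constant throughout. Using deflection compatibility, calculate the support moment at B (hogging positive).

Take M_B as the redundant. Released structure: two simple spans AB and BC with a hinge at B.
Discontinuity in slope at B on the released structure — sum the simple-span end rotations:
  span AB: point load 102 at a = 5.4: Pab(L + a)/(6LEI) = 528.8/EI
  span AB: UDL 25: wL³/(24EI) = 759.4/EI
  span BC: point load 125.2 at a = 2.75: Pab(L + b)/(6LEI) = 828.5/EI
  relative rotation θ_0 = (1288 + 828.5)/EI = 2117/EI
A unit hogging moment at B produces rotation L₁/(3EI) + L₂/(3EI) = 6.667/EI.
Compatibility: M_B·(L₁+L₂)/(3EI) = θ_0, giving M_B = 317.5 kN·m (hogging).

M_B = 317.5 kN·m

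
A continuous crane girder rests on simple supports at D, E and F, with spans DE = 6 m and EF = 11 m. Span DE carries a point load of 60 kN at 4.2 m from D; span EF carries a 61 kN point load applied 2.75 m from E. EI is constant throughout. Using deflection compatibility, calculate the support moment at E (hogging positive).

M_E = 93.91 kN·m

Release continuity at E by inserting a hinge; the redundant is the internal moment M_E. The primary structure is two simply-supported spans DE and EF.
Rotations at E on the released spans (each span's end-slope, ×1/EI):
  span DE: point load 60 at a = 4.2: Pab(L + a)/(6LEI) = 128.5/EI
  span EF: point load 61 at a = 2.75: Pab(L + b)/(6LEI) = 403.6/EI
  relative rotation θ_0 = (128.5 + 403.6)/EI = 532.2/EI
A unit hogging moment at E produces rotation L₁/(3EI) + L₂/(3EI) = 5.667/EI.
Compatibility: M_E·(L₁+L₂)/(3EI) = θ_0, giving M_E = 93.91 kN·m (hogging).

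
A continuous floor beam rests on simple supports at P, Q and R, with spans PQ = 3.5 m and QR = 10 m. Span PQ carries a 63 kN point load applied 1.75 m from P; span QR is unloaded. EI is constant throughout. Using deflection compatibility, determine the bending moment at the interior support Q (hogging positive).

Insert a hinge at Q; M_Q is the redundant, and each span becomes simply supported.
Discontinuity in slope at Q on the released structure — sum the simple-span end rotations:
  span PQ: point load 63 at a = 1.75: Pab(L + a)/(6LEI) = 48.23/EI
  relative rotation θ_0 = (48.23 + 0)/EI = 48.23/EI
A unit hogging moment at Q produces rotation L₁/(3EI) + L₂/(3EI) = 4.5/EI.
Compatibility: M_Q·(L₁+L₂)/(3EI) = θ_0, giving M_Q = 10.72 kN·m (hogging).

M_Q = 10.72 kN·m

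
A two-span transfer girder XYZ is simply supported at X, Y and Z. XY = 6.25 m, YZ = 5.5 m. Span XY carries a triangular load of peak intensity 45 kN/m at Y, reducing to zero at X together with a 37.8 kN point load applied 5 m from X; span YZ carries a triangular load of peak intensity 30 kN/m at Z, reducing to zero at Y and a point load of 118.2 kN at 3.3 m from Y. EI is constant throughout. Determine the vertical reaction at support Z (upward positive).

R_Z = 97.5 kN

Insert a hinge at Y; M_Y is the redundant, and each span becomes simply supported.
Discontinuity in slope at Y on the released structure — sum the simple-span end rotations:
  span XY: triangular load, peak 45: w₀L³/(45EI) = 244.1/EI
  span XY: point load 37.8 at a = 5: Pab(L + a)/(6LEI) = 70.88/EI
  span YZ: triangular load, peak 30: 7w₀L³/(360EI) = 97.05/EI
  span YZ: point load 118.2 at a = 3.3: Pab(L + b)/(6LEI) = 200.2/EI
  relative rotation θ_0 = (315 + 297.3)/EI = 612.3/EI
A unit hogging moment at Y produces rotation L₁/(3EI) + L₂/(3EI) = 3.917/EI.
Compatibility: M_Y·(L₁+L₂)/(3EI) = θ_0, giving M_Y = 156.3 kN·m (hogging).
Span YZ, ΣM about Z: R_Y^{YZ}·5.5 = 411.3 + 156.3, so R_Y^{YZ} = 103.2 kN and R_Z = 200.7 − 103.2 = 97.5 kN.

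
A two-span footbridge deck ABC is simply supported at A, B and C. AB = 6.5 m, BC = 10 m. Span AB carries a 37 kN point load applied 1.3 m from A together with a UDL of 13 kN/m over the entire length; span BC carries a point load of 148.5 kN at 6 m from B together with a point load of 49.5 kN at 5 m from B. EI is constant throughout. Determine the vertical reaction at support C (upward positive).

Release continuity at B by inserting a hinge; the redundant is the internal moment M_B. The primary structure is two simply-supported spans AB and BC.
Rotations at B on the released spans (each span's end-slope, ×1/EI):
  span AB: point load 37 at a = 1.3: Pab(L + a)/(6LEI) = 50.02/EI
  span AB: UDL 13: wL³/(24EI) = 148.8/EI
  span BC: point load 148.5 at a = 6: Pab(L + b)/(6LEI) = 831.6/EI
  span BC: point load 49.5 at a = 5: Pab(L + b)/(6LEI) = 309.4/EI
  relative rotation θ_0 = (198.8 + 1141)/EI = 1340/EI
A unit hogging moment at B produces rotation L₁/(3EI) + L₂/(3EI) = 5.5/EI.
Compatibility: M_B·(L₁+L₂)/(3EI) = θ_0, giving M_B = 243.6 kN·m (hogging).
Span BC, ΣM about C: R_B^{BC}·10 = 841.5 + 243.6, so R_B^{BC} = 108.5 kN and R_C = 198 − 108.5 = 89.49 kN.

R_C = 89.49 kN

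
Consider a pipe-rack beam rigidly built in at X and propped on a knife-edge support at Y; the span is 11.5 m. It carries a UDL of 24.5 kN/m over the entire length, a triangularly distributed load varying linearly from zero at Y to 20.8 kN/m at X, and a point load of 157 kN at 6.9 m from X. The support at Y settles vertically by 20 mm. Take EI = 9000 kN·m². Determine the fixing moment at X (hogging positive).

M_X = 895.8 kN·m

Release the roller at Y. Primary structure: cantilever fixed at X.
Free-end deflection of the primary structure under the applied loading (downward +):
  UDL 24.5: wL⁴/(8EI) = 53563/EI
  triangular load, peak 20.8 at the fixed end: w₀L⁴/(30EI) = 12126/EI
  point load 157 at a = 6.9: Pa²(3L − a)/(6EI) = 34384/EI
  δ_0 = 100074/EI
Flexibility coefficient — unit upward force at Y: δ_{YY} = L³/(3EI) = 507/EI.
With EI = 9000 kN·m²: δ_0 = 11.119 m and δ_{YY} = 0.056329 m/kN.
Compatibility — the beam at Y must follow the support down by 0.02 m: δ_0 − R_Y·δ_{YY} = 0.02, so R_Y = (11.119 − 0.02)/0.056329 = 197 kN.
Moment equilibrium about X: M_X = Σ(load moments about X) − R_Y·L = 3162 − 197×11.5 = 895.8 kN·m.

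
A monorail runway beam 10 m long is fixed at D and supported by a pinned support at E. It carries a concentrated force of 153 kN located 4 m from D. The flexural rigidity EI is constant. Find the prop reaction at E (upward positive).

Remove the prop at E; the released (primary) structure is a cantilever built in at D.
Free-end deflection of the primary structure under the applied loading (downward +):
  point load 153 at a = 4: Pa²(3L − a)/(6EI) = 10608/EI
Tip deflection under a unit load at E: L³/(3EI) = 333.3/EI.
Compatibility at E: δ_0 − R_E·δ_{EE} = 0, so R_E = 10608/333.3 = 31.82 kN.

R_E = 31.82 kN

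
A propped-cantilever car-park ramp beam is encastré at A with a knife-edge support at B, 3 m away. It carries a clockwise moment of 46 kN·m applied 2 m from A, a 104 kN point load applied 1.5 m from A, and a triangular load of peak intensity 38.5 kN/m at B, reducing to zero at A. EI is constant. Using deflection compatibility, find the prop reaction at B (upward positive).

R_B = 84.71 kN

Choose R_B as the redundant. The primary structure is the cantilever fixed at A.
Downward deflection at the released point B due to the loads:
  clockwise couple 46 at a = 2: M₀a(2L − a)/(2EI) = 184/EI
  point load 104 at a = 1.5: Pa²(3L − a)/(6EI) = 292.5/EI
  triangular load, peak 38.5 at the free end: 11w₀L⁴/(120EI) = 285.9/EI
  δ_0 = 762.4/EI
Tip deflection under a unit load at B: L³/(3EI) = 9/EI.
The prop prevents deflection at B: R_B = δ_0/δ_{BB} = 762.4/9 = 84.71 kN.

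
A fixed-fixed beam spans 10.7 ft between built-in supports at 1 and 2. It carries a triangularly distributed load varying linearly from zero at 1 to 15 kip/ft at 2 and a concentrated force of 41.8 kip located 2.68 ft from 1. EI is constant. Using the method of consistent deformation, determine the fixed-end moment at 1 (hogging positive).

M_1 = 120.2 kip·ft

Release both end moments; the primary structure is a simply-supported span 12 with redundants M_1 and M_2.
On the primary (simply-supported) span, the end slopes from the loading are:
  at 1: triangular load, peak 15: 7w₀L³/(360EI) = 357.3/EI
  at 2: triangular load, peak 15: w₀L³/(45EI) = 408.3/EI
  at 1: point load 41.8 at a = 2.68: Pab(L + b)/(6LEI) = 262/EI
  at 2: point load 41.8 at a = 2.68: Pab(L + a)/(6LEI) = 187.2/EI
  θ_10 = 619.3/EI,  θ_20 = 595.6/EI
Flexibility coefficients: a unit moment at one end gives L/(3EI) there and L/(6EI) at the far end, so f₁₁ = f₂₂ = 3.567/EI and f₁₂ = f₂₁ = 1.783/EI.
Compatibility — zero rotation at each built-in end:
  3.567 M_1 + 1.783 M_2 = 619.3
  1.783 M_1 + 3.567 M_2 = 595.6
Solving the pair gives M_1 = 120.2 kip·ft and M_2 = 106.9 kip·ft (hogging).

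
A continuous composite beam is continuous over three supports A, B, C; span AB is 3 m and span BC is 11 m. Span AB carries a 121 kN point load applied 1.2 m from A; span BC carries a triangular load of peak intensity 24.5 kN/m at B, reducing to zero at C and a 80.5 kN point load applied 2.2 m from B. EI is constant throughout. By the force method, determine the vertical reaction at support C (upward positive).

Release continuity at B by inserting a hinge; the redundant is the internal moment M_B. The primary structure is two simply-supported spans AB and BC.
Rotations at B on the released spans (each span's end-slope, ×1/EI):
  span AB: point load 121 at a = 1.2: Pab(L + a)/(6LEI) = 60.98/EI
  span BC: triangular load, peak 24.5: w₀L³/(45EI) = 724.7/EI
  span BC: point load 80.5 at a = 2.2: Pab(L + b)/(6LEI) = 467.5/EI
  relative rotation θ_0 = (60.98 + 1192)/EI = 1253/EI
A unit hogging moment at B produces rotation L₁/(3EI) + L₂/(3EI) = 4.667/EI.
Slope continuity at B: θ_0 = M_B·4.667/EI, so M_B = 1253/4.667 = 268.5 kN·m (hogging).
Span BC, ΣM about C: R_B^{BC}·11 = 1697 + 268.5, so R_B^{BC} = 178.6 kN and R_C = 215.2 − 178.6 = 36.6 kN.

R_C = 36.6 kN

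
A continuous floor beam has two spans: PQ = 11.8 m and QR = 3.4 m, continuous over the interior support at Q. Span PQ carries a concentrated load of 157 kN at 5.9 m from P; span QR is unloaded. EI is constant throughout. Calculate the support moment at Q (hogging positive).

Take M_Q as the redundant. Released structure: two simple spans PQ and QR with a hinge at Q.
Discontinuity in slope at Q on the released structure — sum the simple-span end rotations:
  span PQ: point load 157 at a = 5.9: Pab(L + a)/(6LEI) = 1366/EI
  relative rotation θ_0 = (1366 + 0)/EI = 1366/EI
A unit hogging moment at Q produces rotation L₁/(3EI) + L₂/(3EI) = 5.067/EI.
Compatibility: M_Q·(L₁+L₂)/(3EI) = θ_0, giving M_Q = 269.7 kN·m (hogging).

M_Q = 269.7 kN·m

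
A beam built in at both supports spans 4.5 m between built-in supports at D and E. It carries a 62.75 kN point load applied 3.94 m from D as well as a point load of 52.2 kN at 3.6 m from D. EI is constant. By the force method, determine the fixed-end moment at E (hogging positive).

M_E = 57.01 kN·m

Take the two fixed-end moments M_D, M_E as redundants; the released structure is the simple span DE.
End rotations of the released simple span under the applied load (×1/EI):
  at D: point load 62.75 at a = 3.94: Pab(L + b)/(6LEI) = 25.95/EI
  at E: point load 62.75 at a = 3.94: Pab(L + a)/(6LEI) = 43.28/EI
  at D: point load 52.2 at a = 3.6: Pab(L + b)/(6LEI) = 33.83/EI
  at E: point load 52.2 at a = 3.6: Pab(L + a)/(6LEI) = 50.74/EI
  θ_D0 = 59.77/EI,  θ_E0 = 94.02/EI
Flexibility coefficients: a unit moment at one end gives L/(3EI) there and L/(6EI) at the far end, so f₁₁ = f₂₂ = 1.5/EI and f₁₂ = f₂₁ = 0.75/EI.
Compatibility — zero rotation at each built-in end:
  1.5 M_D + 0.75 M_E = 59.77
  0.75 M_D + 1.5 M_E = 94.02
Solving the pair gives M_D = 11.35 kN·m and M_E = 57.01 kN·m (hogging).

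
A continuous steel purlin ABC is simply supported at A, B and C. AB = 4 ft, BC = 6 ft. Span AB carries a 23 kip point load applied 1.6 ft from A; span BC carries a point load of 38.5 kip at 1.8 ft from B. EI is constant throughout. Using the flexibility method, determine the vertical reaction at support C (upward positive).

Insert a hinge at B; M_B is the redundant, and each span becomes simply supported.
End slopes at the hinge B, treating each span as simply supported:
  span AB: point load 23 at a = 1.6: Pab(L + a)/(6LEI) = 20.61/EI
  span BC: point load 38.5 at a = 1.8: Pab(L + b)/(6LEI) = 82.47/EI
  relative rotation θ_0 = (20.61 + 82.47)/EI = 103.1/EI
A unit hogging moment at B produces rotation L₁/(3EI) + L₂/(3EI) = 3.333/EI.
Slope continuity at B: θ_0 = M_B·3.333/EI, so M_B = 103.1/3.333 = 30.92 kip·ft (hogging).
Span BC, ΣM about C: R_B^{BC}·6 = 161.7 + 30.92, so R_B^{BC} = 32.1 kip and R_C = 38.5 − 32.1 = 6.396 kip.

R_C = 6.396 kip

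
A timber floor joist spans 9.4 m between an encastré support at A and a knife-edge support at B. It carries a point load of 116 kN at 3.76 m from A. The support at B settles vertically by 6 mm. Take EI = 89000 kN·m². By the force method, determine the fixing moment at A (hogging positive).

Release the roller at B. Primary structure: cantilever fixed at A.
Downward deflection at the released point B due to the loads:
  point load 116 at a = 3.76: Pa²(3L − a)/(6EI) = 6680/EI
Tip deflection under a unit load at B: L³/(3EI) = 276.9/EI.
With EI = 89000 kN·m²: δ_0 = 0.075057 m and δ_{BB} = 0.003111 m/kN.
Compatibility — the beam at B must follow the support down by 0.006 m: δ_0 − R_B·δ_{BB} = 0.006, so R_B = (0.075057 − 0.006)/0.003111 = 22.2 kN.
Moment equilibrium about A: M_A = Σ(load moments about A) − R_B·L = 436.2 − 22.2×9.4 = 227.5 kN·m.

M_A = 227.5 kN·m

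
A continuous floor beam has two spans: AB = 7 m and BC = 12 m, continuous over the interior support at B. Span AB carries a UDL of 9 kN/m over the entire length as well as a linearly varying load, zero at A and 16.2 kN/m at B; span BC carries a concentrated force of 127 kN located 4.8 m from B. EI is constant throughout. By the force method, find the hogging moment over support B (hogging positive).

M_B = 224.6 kN·m

Take M_B as the redundant. Released structure: two simple spans AB and BC with a hinge at B.
Rotations at B on the released spans (each span's end-slope, ×1/EI):
  span AB: UDL 9: wL³/(24EI) = 128.6/EI
  span AB: triangular load, peak 16.2: w₀L³/(45EI) = 123.5/EI
  span BC: point load 127 at a = 4.8: Pab(L + b)/(6LEI) = 1170/EI
  relative rotation θ_0 = (252.1 + 1170)/EI = 1423/EI
A unit hogging moment at B produces rotation L₁/(3EI) + L₂/(3EI) = 6.333/EI.
Slope continuity at B: θ_0 = M_B·6.333/EI, so M_B = 1423/6.333 = 224.6 kN·m (hogging).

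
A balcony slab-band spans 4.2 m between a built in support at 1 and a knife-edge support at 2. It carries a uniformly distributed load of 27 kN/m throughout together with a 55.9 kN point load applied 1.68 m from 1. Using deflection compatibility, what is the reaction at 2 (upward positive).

Remove the prop at 2; the released (primary) structure is a cantilever built in at 1.
Downward deflection at the released point 2 due to the loads:
  UDL 27: wL⁴/(8EI) = 1050/EI
  point load 55.9 at a = 1.68: Pa²(3L − a)/(6EI) = 287.1/EI
  δ_0 = 1337/EI
Flexibility coefficient — unit upward force at 2: δ_{22} = L³/(3EI) = 24.7/EI.
The prop prevents deflection at 2: R_2 = δ_0/δ_{22} = 1337/24.7 = 54.15 kN.

R_2 = 54.15 kN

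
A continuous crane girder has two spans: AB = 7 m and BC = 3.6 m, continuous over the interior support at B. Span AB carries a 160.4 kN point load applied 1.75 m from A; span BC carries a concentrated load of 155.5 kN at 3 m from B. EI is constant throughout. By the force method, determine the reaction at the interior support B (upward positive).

R_B = 109 kN

Take M_B as the redundant. Released structure: two simple spans AB and BC with a hinge at B.
Rotations at B on the released spans (each span's end-slope, ×1/EI):
  span AB: point load 160.4 at a = 1.75: Pab(L + a)/(6LEI) = 307/EI
  span BC: point load 155.5 at a = 3: Pab(L + b)/(6LEI) = 54.42/EI
  relative rotation θ_0 = (307 + 54.42)/EI = 361.4/EI
A unit hogging moment at B produces rotation L₁/(3EI) + L₂/(3EI) = 3.533/EI.
Compatibility: M_B·(L₁+L₂)/(3EI) = θ_0, giving M_B = 102.3 kN·m (hogging).
Span AB, ΣM about A with M_B applied at B: R_B^{AB}·7 = 280.7 + 102.3, so R_B^{AB} = 54.71 kN and R_A = 160.4 − 54.71 = 105.7 kN.
Span BC, ΣM about C: R_B^{BC}·3.6 = 93.3 + 102.3, so R_B^{BC} = 54.33 kN and R_C = 155.5 − 54.33 = 101.2 kN.
R_B = 54.71 + 54.33 = 109 kN.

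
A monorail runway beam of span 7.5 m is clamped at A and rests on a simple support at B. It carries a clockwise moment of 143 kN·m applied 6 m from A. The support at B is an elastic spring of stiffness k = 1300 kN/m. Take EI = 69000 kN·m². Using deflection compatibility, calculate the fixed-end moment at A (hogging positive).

M_A = -6.495 kN·m

Release the roller at B. Primary structure: cantilever fixed at A.
Free-end deflection of the primary structure under the applied loading (downward +):
  clockwise couple 143 at a = 6: M₀a(2L − a)/(2EI) = 3861/EI
Tip deflection under a unit load at B: L³/(3EI) = 140.6/EI.
With EI = 69000 kN·m²: δ_0 = 0.055957 m and δ_{BB} = 0.002038 m/kN.
Compatibility — the spring shortens by R_B/k under the reaction it provides: δ_0 − R_B·δ_{BB} = R_B/k. With 1/k = 0.000769 m/kN, R_B = δ_0 / (δ_{BB} + 1/k) = 0.055957 / (0.002038 + 0.000769) = 19.93 kN.
Moment equilibrium about A: M_A = Σ(load moments about A) − R_B·L = 143 − 19.93×7.5 = -6.495 kN·m.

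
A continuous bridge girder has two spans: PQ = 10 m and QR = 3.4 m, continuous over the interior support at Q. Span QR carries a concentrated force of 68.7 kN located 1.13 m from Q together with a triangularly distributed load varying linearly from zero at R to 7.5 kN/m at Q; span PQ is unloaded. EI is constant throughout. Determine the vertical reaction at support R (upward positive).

R_R = 23.43 kN

Insert a hinge at Q; M_Q is the redundant, and each span becomes simply supported.
Rotations at Q on the released spans (each span's end-slope, ×1/EI):
  span QR: point load 68.7 at a = 1.13: Pab(L + b)/(6LEI) = 48.98/EI
  span QR: triangular load, peak 7.5: w₀L³/(45EI) = 6.551/EI
  relative rotation θ_0 = (0 + 55.53)/EI = 55.53/EI
A unit hogging moment at Q produces rotation L₁/(3EI) + L₂/(3EI) = 4.467/EI.
Slope continuity at Q: θ_0 = M_Q·4.467/EI, so M_Q = 55.53/4.467 = 12.43 kN·m (hogging).
Span QR, ΣM about R: R_Q^{QR}·3.4 = 184.8 + 12.43, so R_Q^{QR} = 58.02 kN and R_R = 81.45 − 58.02 = 23.43 kN.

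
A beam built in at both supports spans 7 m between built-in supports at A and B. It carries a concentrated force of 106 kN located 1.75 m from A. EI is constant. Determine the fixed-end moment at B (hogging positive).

M_B = 34.78 kN·m

Release both end moments; the primary structure is a simply-supported span AB with redundants M_A and M_B.
On the primary (simply-supported) span, the end slopes from the loading are:
  at A: point load 106 at a = 1.75: Pab(L + b)/(6LEI) = 284/EI
  at B: point load 106 at a = 1.75: Pab(L + a)/(6LEI) = 202.9/EI
  θ_A0 = 284/EI,  θ_B0 = 202.9/EI
Flexibility coefficients: a unit moment at one end gives L/(3EI) there and L/(6EI) at the far end, so f₁₁ = f₂₂ = 2.333/EI and f₁₂ = f₂₁ = 1.167/EI.
Compatibility — zero rotation at each built-in end:
  2.333 M_A + 1.167 M_B = 284
  1.167 M_A + 2.333 M_B = 202.9
Solving the pair gives M_A = 104.3 kN·m and M_B = 34.78 kN·m (hogging).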